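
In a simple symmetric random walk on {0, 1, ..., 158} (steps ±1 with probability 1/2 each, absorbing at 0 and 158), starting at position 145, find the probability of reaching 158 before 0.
P(hit 158 before 0) = 145/158

Let u_k = P(hit 158 before 0 | start at k). Then u_0 = 0, u_158 = 1, and u_k = u_{k-1}/2 + u_{k+1}/2 for 1 ≤ k ≤ 157. This harmonic recurrence is solved by u_k = k/158, giving u_145 = 145/158.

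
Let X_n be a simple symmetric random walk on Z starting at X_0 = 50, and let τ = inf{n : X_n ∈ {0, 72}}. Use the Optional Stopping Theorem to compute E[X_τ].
E[X_τ] = 50

X_n is a martingale and τ is a bounded-mean stopping time (indeed τ is finite a.s. with bounded expectation since the walk is in a bounded region). By the OST, E[X_τ] = E[X_0] = 50. Equivalently: E[X_τ] = 72 · P(hit 72 first) + 0 · P(hit 0 first) = 72 · (50/72) = 50.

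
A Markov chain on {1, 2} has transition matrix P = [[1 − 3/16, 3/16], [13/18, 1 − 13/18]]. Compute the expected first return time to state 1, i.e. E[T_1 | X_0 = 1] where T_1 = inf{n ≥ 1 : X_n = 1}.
E[T_1 | X_0 = 1] = 1/π_1 = 131/104

For an irreducible recurrent Markov chain with stationary distribution π, E[T_i | X_0 = i] = 1/π_i (Kac's formula). Here π_1 = (13/18)/(3/16 + 13/18) = (13/18)/(131/144) = 104/131, so E[T_1 | X_0 = 1] = 1/π_1 = (3/16 + 13/18)/(13/18) = (131/144)/(13/18) = 131/104.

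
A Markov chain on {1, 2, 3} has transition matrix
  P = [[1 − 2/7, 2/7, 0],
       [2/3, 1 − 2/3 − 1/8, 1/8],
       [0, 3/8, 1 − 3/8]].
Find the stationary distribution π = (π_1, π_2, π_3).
π = (7/11, 3/11, 1/11)

This is a birth-death chain on three states, which satisfies detailed balance: π_1 · P_{12} = π_2 · P_{21} and π_2 · P_{23} = π_3 · P_{32}.
From π_1 · 2/7 = π_2 · 2/3: π_2/π_1 = (2/7)/(2/3) = 3/7.
From π_2 · 1/8 = π_3 · 3/8: π_3/π_2 = (1/8)/(3/8) = 1/3.
Take π_1 proportional to 1; then unnormalized π = (1, 3/7, 1/7). Normalize by dividing by the sum 11/7:
  π = (7/11, 3/11, 1/11).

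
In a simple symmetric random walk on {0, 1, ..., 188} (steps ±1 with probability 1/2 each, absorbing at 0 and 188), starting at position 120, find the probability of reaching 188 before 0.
P(hit 188 before 0) = 120/188 = 30/47

Let u_k = P(hit 188 before 0 | start at k). Then u_0 = 0, u_188 = 1, and u_k = u_{k-1}/2 + u_{k+1}/2 for 1 ≤ k ≤ 187. This harmonic recurrence is solved by u_k = k/188, giving u_120 = 120/188 = 30/47.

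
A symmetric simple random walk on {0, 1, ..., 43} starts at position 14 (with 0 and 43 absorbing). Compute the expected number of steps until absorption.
E[τ | X_0 = 14] = 406

Let v_k = E[τ | X_0 = k]. Boundary: v_0 = v_43 = 0. Recurrence: v_k = 1 + (v_{k-1} + v_{k+1})/2 for 1 ≤ k ≤ 42. The particular solution to v_k − (v_{k-1} + v_{k+1})/2 = 1 is v_k = −k^2. Adding homogeneous solution A + B k and matching boundaries gives v_k = k (43 − k). Substituting k = 14: v_14 = 14 · 29 = 406.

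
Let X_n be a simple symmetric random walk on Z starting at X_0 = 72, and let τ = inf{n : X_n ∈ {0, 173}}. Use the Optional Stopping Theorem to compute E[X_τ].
E[X_τ] = 72

X_n is a martingale and τ is a bounded-mean stopping time (indeed τ is finite a.s. with bounded expectation since the walk is in a bounded region). By the OST, E[X_τ] = E[X_0] = 72. Equivalently: E[X_τ] = 173 · P(hit 173 first) + 0 · P(hit 0 first) = 173 · (72/173) = 72.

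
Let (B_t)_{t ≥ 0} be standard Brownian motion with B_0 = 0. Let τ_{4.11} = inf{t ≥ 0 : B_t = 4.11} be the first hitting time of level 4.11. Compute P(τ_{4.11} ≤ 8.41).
P(τ_{4.11} ≤ 8.41) = 2(1 − Φ(4.11/√8.41)) = 2(1 − Φ(1.4172)) ≈ 0.1564

By the reflection principle for standard BM, P(τ_b ≤ t) = 2 · P(B_t ≥ b). Since B_t ~ N(0, t), P(B_t ≥ 4.11) = 1 − Φ(4.11/√t) = 1 − Φ(4.11/√8.41) = 1 − Φ(1.4172) ≈ 0.07821. Doubling: P(τ_{4.11} ≤ 8.41) ≈ 2 · 0.07821 = 0.15642 ≈ 0.1564.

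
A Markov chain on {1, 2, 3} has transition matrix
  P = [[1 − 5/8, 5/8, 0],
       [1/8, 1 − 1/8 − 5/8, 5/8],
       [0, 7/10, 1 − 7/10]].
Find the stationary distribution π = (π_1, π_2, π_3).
π = (28/293, 140/293, 125/293)

This is a birth-death chain on three states, which satisfies detailed balance: π_1 · P_{12} = π_2 · P_{21} and π_2 · P_{23} = π_3 · P_{32}.
From π_1 · 5/8 = π_2 · 1/8: π_2/π_1 = (5/8)/(1/8) = 5.
From π_2 · 5/8 = π_3 · 7/10: π_3/π_2 = (5/8)/(7/10) = 25/28.
Take π_1 proportional to 1; then unnormalized π = (1, 5, 125/28). Normalize by dividing by the sum 293/28:
  π = (28/293, 140/293, 125/293).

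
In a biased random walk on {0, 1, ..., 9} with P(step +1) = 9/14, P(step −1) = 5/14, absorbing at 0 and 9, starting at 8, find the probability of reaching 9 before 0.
P(hit 9 before 0) = (1 − (5/9)^8) / (1 − (5/9)^9) = 95976216/96366841

Let u_k denote P(reach 9 before 0 | start at k). Boundary: u_0 = 0, u_9 = 1. Recurrence: u_k = 9/14·u_{k+1} + 5/14·u_{k-1} for 1 ≤ k ≤ 8. Try u_k = A + B·r^k with r = q/p = (5/14)/(9/14) = 5/9. Substitution satisfies the recurrence; boundary conditions give:
  u_k = (1 − r^k) / (1 − r^N) = (1 − (5/9)^8) / (1 − (5/9)^9) = 95976216/96366841.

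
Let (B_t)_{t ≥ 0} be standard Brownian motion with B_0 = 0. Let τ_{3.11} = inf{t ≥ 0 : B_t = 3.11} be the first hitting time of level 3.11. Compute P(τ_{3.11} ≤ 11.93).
P(τ_{3.11} ≤ 11.93) = 2(1 − Φ(3.11/√11.93)) = 2(1 − Φ(0.9004)) ≈ 0.3679

By the reflection principle for standard BM, P(τ_b ≤ t) = 2 · P(B_t ≥ b). Since B_t ~ N(0, t), P(B_t ≥ 3.11) = 1 − Φ(3.11/√t) = 1 − Φ(3.11/√11.93) = 1 − Φ(0.9004) ≈ 0.18395. Doubling: P(τ_{3.11} ≤ 11.93) ≈ 2 · 0.18395 = 0.36790 ≈ 0.3679.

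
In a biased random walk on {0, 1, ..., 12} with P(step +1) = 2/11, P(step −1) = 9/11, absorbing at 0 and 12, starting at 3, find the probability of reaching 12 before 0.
P(hit 12 before 0) = (1 − (9/2)^3) / (1 − (9/2)^12) = 512/391719185

Let u_k denote P(reach 12 before 0 | start at k). Boundary: u_0 = 0, u_12 = 1. Recurrence: u_k = 2/11·u_{k+1} + 9/11·u_{k-1} for 1 ≤ k ≤ 11. Try u_k = A + B·r^k with r = q/p = (9/11)/(2/11) = 9/2. Substitution satisfies the recurrence; boundary conditions give:
  u_k = (1 − r^k) / (1 − r^N) = (1 − (9/2)^3) / (1 − (9/2)^12) = 512/391719185.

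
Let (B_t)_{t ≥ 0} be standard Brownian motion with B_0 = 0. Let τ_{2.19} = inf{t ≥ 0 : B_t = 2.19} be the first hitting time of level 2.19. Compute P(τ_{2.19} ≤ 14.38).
P(τ_{2.19} ≤ 14.38) = 2(1 − Φ(2.19/√14.38)) = 2(1 − Φ(0.5775)) ≈ 0.5636

By the reflection principle for standard BM, P(τ_b ≤ t) = 2 · P(B_t ≥ b). Since B_t ~ N(0, t), P(B_t ≥ 2.19) = 1 − Φ(2.19/√t) = 1 − Φ(2.19/√14.38) = 1 − Φ(0.5775) ≈ 0.28180. Doubling: P(τ_{2.19} ≤ 14.38) ≈ 2 · 0.28180 = 0.56360 ≈ 0.5636.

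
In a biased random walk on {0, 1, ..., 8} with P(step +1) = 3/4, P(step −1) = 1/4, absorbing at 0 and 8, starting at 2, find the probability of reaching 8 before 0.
P(hit 8 before 0) = (1 − (1/3)^2) / (1 − (1/3)^8) = 729/820

Let u_k denote P(reach 8 before 0 | start at k). Boundary: u_0 = 0, u_8 = 1. Recurrence: u_k = 3/4·u_{k+1} + 1/4·u_{k-1} for 1 ≤ k ≤ 7. Try u_k = A + B·r^k with r = q/p = (1/4)/(3/4) = 1/3. Substitution satisfies the recurrence; boundary conditions give:
  u_k = (1 − r^k) / (1 − r^N) = (1 − (1/3)^2) / (1 − (1/3)^8) = 729/820.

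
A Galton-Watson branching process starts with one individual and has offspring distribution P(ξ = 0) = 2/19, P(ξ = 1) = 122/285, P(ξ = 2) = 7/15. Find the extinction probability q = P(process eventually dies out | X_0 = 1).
q = 30/133

The pgf is f(s) = 2/19 + 122/285·s + 7/15·s². The extinction probability q is the smallest fixed point of f in [0, 1]. Setting s = f(s):
  7/15·s² + (122/285 − 1)·s + 2/19 = 0
  7/15·s² − (2/19 + 7/15)·s + 2/19 = 0
which factors as (s − 1)·(7/15·s − 2/19) = 0, giving roots s = 1 and s = (2/19)/(7/15) = 30/133.
Mean offspring μ = 122/285 + 2·7/15 = 388/285 > 1 (supercritical), so q < 1. The extinction probability is the smaller root: q = (2/19)/(7/15) = 30/133.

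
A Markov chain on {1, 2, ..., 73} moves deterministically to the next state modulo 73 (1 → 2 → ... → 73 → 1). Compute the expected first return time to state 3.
E[T_3 | X_0 = 3] = 73

The chain cycles deterministically, so starting at state 3 it returns in exactly 73 steps. Equivalently, the stationary distribution is uniform π_j = 1/73 for every state j, so by Kac's formula E[T_3] = 1/π_3 = 73.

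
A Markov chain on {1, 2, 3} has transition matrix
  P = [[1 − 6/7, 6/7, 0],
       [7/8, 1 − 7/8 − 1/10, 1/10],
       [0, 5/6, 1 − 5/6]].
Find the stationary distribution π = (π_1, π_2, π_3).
π = (175/367, 1200/2569, 144/2569)

This is a birth-death chain on three states, which satisfies detailed balance: π_1 · P_{12} = π_2 · P_{21} and π_2 · P_{23} = π_3 · P_{32}.
From π_1 · 6/7 = π_2 · 7/8: π_2/π_1 = (6/7)/(7/8) = 48/49.
From π_2 · 1/10 = π_3 · 5/6: π_3/π_2 = (1/10)/(5/6) = 3/25.
Take π_1 proportional to 1; then unnormalized π = (1, 48/49, 144/1225). Normalize by dividing by the sum 367/175:
  π = (175/367, 1200/2569, 144/2569).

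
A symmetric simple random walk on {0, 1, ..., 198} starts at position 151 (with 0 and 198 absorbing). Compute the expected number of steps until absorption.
E[τ | X_0 = 151] = 7097

Let v_k = E[τ | X_0 = k]. Boundary: v_0 = v_198 = 0. Recurrence: v_k = 1 + (v_{k-1} + v_{k+1})/2 for 1 ≤ k ≤ 197. The particular solution to v_k − (v_{k-1} + v_{k+1})/2 = 1 is v_k = −k^2. Adding homogeneous solution A + B k and matching boundaries gives v_k = k (198 − k). Substituting k = 151: v_151 = 151 · 47 = 7097.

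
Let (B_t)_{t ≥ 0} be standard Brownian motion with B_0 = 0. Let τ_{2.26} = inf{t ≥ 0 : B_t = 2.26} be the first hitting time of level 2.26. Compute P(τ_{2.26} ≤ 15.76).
P(τ_{2.26} ≤ 15.76) = 2(1 − Φ(2.26/√15.76)) = 2(1 − Φ(0.5693)) ≈ 0.5692

By the reflection principle for standard BM, P(τ_b ≤ t) = 2 · P(B_t ≥ b). Since B_t ~ N(0, t), P(B_t ≥ 2.26) = 1 − Φ(2.26/√t) = 1 − Φ(2.26/√15.76) = 1 − Φ(0.5693) ≈ 0.28458. Doubling: P(τ_{2.26} ≤ 15.76) ≈ 2 · 0.28458 = 0.56916 ≈ 0.5692.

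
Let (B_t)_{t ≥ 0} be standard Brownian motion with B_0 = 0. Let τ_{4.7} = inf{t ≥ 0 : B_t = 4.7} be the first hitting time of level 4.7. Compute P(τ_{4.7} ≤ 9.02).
P(τ_{4.7} ≤ 9.02) = 2(1 − Φ(4.7/√9.02)) = 2(1 − Φ(1.5649)) ≈ 0.1176

By the reflection principle for standard BM, P(τ_b ≤ t) = 2 · P(B_t ≥ b). Since B_t ~ N(0, t), P(B_t ≥ 4.7) = 1 − Φ(4.7/√t) = 1 − Φ(4.7/√9.02) = 1 − Φ(1.5649) ≈ 0.05880. Doubling: P(τ_{4.7} ≤ 9.02) ≈ 2 · 0.05880 = 0.11760 ≈ 0.1176.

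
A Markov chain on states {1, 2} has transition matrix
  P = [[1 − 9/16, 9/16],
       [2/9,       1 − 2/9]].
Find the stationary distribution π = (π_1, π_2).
π_1 = 32/113, π_2 = 81/113

Solve πP = π with π_1 + π_2 = 1. From πP = π: π_1 · (1 − 9/16) + π_2 · 2/9 = π_1 ⇒ π_2 · 2/9 = π_1 · 9/16 ⇒ π_2/π_1 = (9/16)/(2/9) = 81/32. Together with π_1 + π_2 = 1:
  π_1 = (2/9)/(9/16 + 2/9) = (2/9)/(113/144) = 32/113,
  π_2 = (9/16)/(9/16 + 2/9) = (9/16)/(113/144) = 81/113.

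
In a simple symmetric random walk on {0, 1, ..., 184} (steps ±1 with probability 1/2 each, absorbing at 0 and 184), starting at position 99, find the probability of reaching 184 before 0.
P(hit 184 before 0) = 99/184

Let u_k = P(hit 184 before 0 | start at k). Then u_0 = 0, u_184 = 1, and u_k = u_{k-1}/2 + u_{k+1}/2 for 1 ≤ k ≤ 183. This harmonic recurrence is solved by u_k = k/184, giving u_99 = 99/184.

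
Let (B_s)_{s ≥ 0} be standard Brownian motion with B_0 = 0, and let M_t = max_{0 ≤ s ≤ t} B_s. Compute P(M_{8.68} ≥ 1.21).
P(M_{8.68} ≥ 1.21) = 2·P(B_{8.68} ≥ 1.21) = 2(1 − Φ(1.21/√8.68)) ≈ 0.6813

By the reflection principle for Brownian motion, P(M_t ≥ a) = 2 · P(B_t ≥ a) for a ≥ 0. Since B_t ~ N(0, t), P(B_t ≥ 1.21) = 1 − Φ(1.21/√t) = 1 − Φ(1.21/√8.68) = 1 − Φ(0.4107). So
  P(M_{8.68} ≥ 1.21) = 2(1 − Φ(0.4107)) ≈ 0.6813.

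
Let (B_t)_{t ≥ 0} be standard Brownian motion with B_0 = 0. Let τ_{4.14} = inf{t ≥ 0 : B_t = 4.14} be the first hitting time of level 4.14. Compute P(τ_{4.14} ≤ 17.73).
P(τ_{4.14} ≤ 17.73) = 2(1 − Φ(4.14/√17.73)) = 2(1 − Φ(0.9832)) ≈ 0.3255

By the reflection principle for standard BM, P(τ_b ≤ t) = 2 · P(B_t ≥ b). Since B_t ~ N(0, t), P(B_t ≥ 4.14) = 1 − Φ(4.14/√t) = 1 − Φ(4.14/√17.73) = 1 − Φ(0.9832) ≈ 0.16275. Doubling: P(τ_{4.14} ≤ 17.73) ≈ 2 · 0.16275 = 0.32550 ≈ 0.3255.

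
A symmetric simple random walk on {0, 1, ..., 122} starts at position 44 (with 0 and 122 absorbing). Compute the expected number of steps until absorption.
E[τ | X_0 = 44] = 3432

Let v_k = E[τ | X_0 = k]. Boundary: v_0 = v_122 = 0. Recurrence: v_k = 1 + (v_{k-1} + v_{k+1})/2 for 1 ≤ k ≤ 121. The particular solution to v_k − (v_{k-1} + v_{k+1})/2 = 1 is v_k = −k^2. Adding homogeneous solution A + B k and matching boundaries gives v_k = k (122 − k). Substituting k = 44: v_44 = 44 · 78 = 3432.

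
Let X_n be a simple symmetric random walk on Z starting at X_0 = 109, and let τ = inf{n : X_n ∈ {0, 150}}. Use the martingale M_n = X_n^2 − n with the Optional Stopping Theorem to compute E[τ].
E[τ] = 4469

M_n = X_n^2 − n is a martingale (since E[X_{n+1}^2 | F_n] = X_n^2 + 1). By OST (τ has finite mean in a bounded region), E[M_τ] = E[M_0] = X_0^2 − 0 = 109^2 = 11881. Also E[M_τ] = E[X_τ^2] − E[τ]. The walk exits at 0 or 150, with P(hit 150 first) = 109/150, so E[X_τ^2] = 150^2 · 109/150 + 0 = 16350. Thus E[τ] = E[X_τ^2] − E[M_τ] = 16350 − 11881 = 4469 = 109(150 − 109) = 4469.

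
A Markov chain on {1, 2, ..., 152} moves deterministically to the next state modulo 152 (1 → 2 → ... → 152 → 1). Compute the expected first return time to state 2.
E[T_2 | X_0 = 2] = 152

The chain cycles deterministically, so starting at state 2 it returns in exactly 152 steps. Equivalently, the stationary distribution is uniform π_j = 1/152 for every state j, so by Kac's formula E[T_2] = 1/π_2 = 152.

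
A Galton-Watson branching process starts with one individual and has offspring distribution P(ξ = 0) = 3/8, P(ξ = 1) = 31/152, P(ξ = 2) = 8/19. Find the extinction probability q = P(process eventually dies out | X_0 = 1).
q = 57/64

The pgf is f(s) = 3/8 + 31/152·s + 8/19·s². The extinction probability q is the smallest fixed point of f in [0, 1]. Setting s = f(s):
  8/19·s² + (31/152 − 1)·s + 3/8 = 0
  8/19·s² − (3/8 + 8/19)·s + 3/8 = 0
which factors as (s − 1)·(8/19·s − 3/8) = 0, giving roots s = 1 and s = (3/8)/(8/19) = 57/64.
Mean offspring μ = 31/152 + 2·8/19 = 159/152 > 1 (supercritical), so q < 1. The extinction probability is the smaller root: q = (3/8)/(8/19) = 57/64.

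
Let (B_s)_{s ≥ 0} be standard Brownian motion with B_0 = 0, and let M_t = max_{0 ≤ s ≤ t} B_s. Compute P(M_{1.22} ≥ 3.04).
P(M_{1.22} ≥ 3.04) = 2·P(B_{1.22} ≥ 3.04) = 2(1 − Φ(3.04/√1.22)) ≈ 0.0059

By the reflection principle for Brownian motion, P(M_t ≥ a) = 2 · P(B_t ≥ a) for a ≥ 0. Since B_t ~ N(0, t), P(B_t ≥ 3.04) = 1 − Φ(3.04/√t) = 1 − Φ(3.04/√1.22) = 1 − Φ(2.7523). So
  P(M_{1.22} ≥ 3.04) = 2(1 − Φ(2.7523)) ≈ 0.0059.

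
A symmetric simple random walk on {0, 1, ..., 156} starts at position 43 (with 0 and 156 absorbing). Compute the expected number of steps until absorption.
E[τ | X_0 = 43] = 4859

Let v_k = E[τ | X_0 = k]. Boundary: v_0 = v_156 = 0. Recurrence: v_k = 1 + (v_{k-1} + v_{k+1})/2 for 1 ≤ k ≤ 155. The particular solution to v_k − (v_{k-1} + v_{k+1})/2 = 1 is v_k = −k^2. Adding homogeneous solution A + B k and matching boundaries gives v_k = k (156 − k). Substituting k = 43: v_43 = 43 · 113 = 4859.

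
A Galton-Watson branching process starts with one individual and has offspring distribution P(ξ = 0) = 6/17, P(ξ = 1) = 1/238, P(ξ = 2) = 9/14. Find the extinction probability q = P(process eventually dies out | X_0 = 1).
q = 28/51

The pgf is f(s) = 6/17 + 1/238·s + 9/14·s². The extinction probability q is the smallest fixed point of f in [0, 1]. Setting s = f(s):
  9/14·s² + (1/238 − 1)·s + 6/17 = 0
  9/14·s² − (6/17 + 9/14)·s + 6/17 = 0
which factors as (s − 1)·(9/14·s − 6/17) = 0, giving roots s = 1 and s = (6/17)/(9/14) = 28/51.
Mean offspring μ = 1/238 + 2·9/14 = 307/238 > 1 (supercritical), so q < 1. The extinction probability is the smaller root: q = (6/17)/(9/14) = 28/51.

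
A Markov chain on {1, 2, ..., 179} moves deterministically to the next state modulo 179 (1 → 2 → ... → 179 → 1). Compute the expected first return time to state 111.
E[T_111 | X_0 = 111] = 179

The chain cycles deterministically, so starting at state 111 it returns in exactly 179 steps. Equivalently, the stationary distribution is uniform π_j = 1/179 for every state j, so by Kac's formula E[T_111] = 1/π_111 = 179.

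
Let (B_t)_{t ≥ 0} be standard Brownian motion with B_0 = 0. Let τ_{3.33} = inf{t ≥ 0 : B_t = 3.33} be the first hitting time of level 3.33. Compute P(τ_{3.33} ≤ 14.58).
P(τ_{3.33} ≤ 14.58) = 2(1 − Φ(3.33/√14.58)) = 2(1 − Φ(0.8721)) ≈ 0.3832

By the reflection principle for standard BM, P(τ_b ≤ t) = 2 · P(B_t ≥ b). Since B_t ~ N(0, t), P(B_t ≥ 3.33) = 1 − Φ(3.33/√t) = 1 − Φ(3.33/√14.58) = 1 − Φ(0.8721) ≈ 0.19158. Doubling: P(τ_{3.33} ≤ 14.58) ≈ 2 · 0.19158 = 0.38316 ≈ 0.3832.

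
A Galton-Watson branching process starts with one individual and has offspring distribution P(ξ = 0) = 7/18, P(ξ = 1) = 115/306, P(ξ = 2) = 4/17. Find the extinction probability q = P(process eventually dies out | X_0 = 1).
q = 1

Mean offspring μ = 0·7/18 + 1·115/306 + 2·4/17 = 259/306 ≤ 1. For μ ≤ 1 with offspring not concentrated at 1, the Galton-Watson process goes extinct almost surely, so q = 1.
(Algebraic check: The pgf is f(s) = 7/18 + 115/306·s + 4/17·s². The extinction probability q is the smallest fixed point of f in [0, 1]. Setting s = f(s):
  4/17·s² + (115/306 − 1)·s + 7/18 = 0
  4/17·s² − (7/18 + 4/17)·s + 7/18 = 0
which factors as (s − 1)·(4/17·s − 7/18) = 0, giving roots s = 1 and s = (7/18)/(4/17) = 119/72. Since 119/72 ≥ 1, the smallest root in [0, 1] is s = 1.)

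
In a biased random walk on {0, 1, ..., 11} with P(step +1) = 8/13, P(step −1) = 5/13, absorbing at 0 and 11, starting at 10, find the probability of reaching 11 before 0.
P(hit 11 before 0) = (1 − (5/8)^10) / (1 − (5/8)^11) = 2837269864/2847035489

Let u_k denote P(reach 11 before 0 | start at k). Boundary: u_0 = 0, u_11 = 1. Recurrence: u_k = 8/13·u_{k+1} + 5/13·u_{k-1} for 1 ≤ k ≤ 10. Try u_k = A + B·r^k with r = q/p = (5/13)/(8/13) = 5/8. Substitution satisfies the recurrence; boundary conditions give:
  u_k = (1 − r^k) / (1 − r^N) = (1 − (5/8)^10) / (1 − (5/8)^11) = 2837269864/2847035489.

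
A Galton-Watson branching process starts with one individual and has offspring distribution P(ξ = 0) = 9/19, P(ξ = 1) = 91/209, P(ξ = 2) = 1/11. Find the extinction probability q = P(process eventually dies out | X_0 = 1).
q = 1

Mean offspring μ = 0·9/19 + 1·91/209 + 2·1/11 = 129/209 ≤ 1. For μ ≤ 1 with offspring not concentrated at 1, the Galton-Watson process goes extinct almost surely, so q = 1.
(Algebraic check: The pgf is f(s) = 9/19 + 91/209·s + 1/11·s². The extinction probability q is the smallest fixed point of f in [0, 1]. Setting s = f(s):
  1/11·s² + (91/209 − 1)·s + 9/19 = 0
  1/11·s² − (9/19 + 1/11)·s + 9/19 = 0
which factors as (s − 1)·(1/11·s − 9/19) = 0, giving roots s = 1 and s = (9/19)/(1/11) = 99/19. Since 99/19 ≥ 1, the smallest root in [0, 1] is s = 1.)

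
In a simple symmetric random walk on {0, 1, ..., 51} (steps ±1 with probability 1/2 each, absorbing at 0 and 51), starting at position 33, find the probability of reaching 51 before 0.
P(hit 51 before 0) = 33/51 = 11/17

Let u_k = P(hit 51 before 0 | start at k). Then u_0 = 0, u_51 = 1, and u_k = u_{k-1}/2 + u_{k+1}/2 for 1 ≤ k ≤ 50. This harmonic recurrence is solved by u_k = k/51, giving u_33 = 33/51 = 11/17.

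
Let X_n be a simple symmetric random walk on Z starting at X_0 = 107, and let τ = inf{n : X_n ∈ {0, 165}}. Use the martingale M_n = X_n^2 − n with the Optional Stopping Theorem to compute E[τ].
E[τ] = 6206

M_n = X_n^2 − n is a martingale (since E[X_{n+1}^2 | F_n] = X_n^2 + 1). By OST (τ has finite mean in a bounded region), E[M_τ] = E[M_0] = X_0^2 − 0 = 107^2 = 11449. Also E[M_τ] = E[X_τ^2] − E[τ]. The walk exits at 0 or 165, with P(hit 165 first) = 107/165, so E[X_τ^2] = 165^2 · 107/165 + 0 = 17655. Thus E[τ] = E[X_τ^2] − E[M_τ] = 17655 − 11449 = 6206 = 107(165 − 107) = 6206.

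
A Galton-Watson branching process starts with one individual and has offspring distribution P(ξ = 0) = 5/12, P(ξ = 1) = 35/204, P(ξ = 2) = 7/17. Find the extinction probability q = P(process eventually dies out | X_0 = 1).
q = 1

Mean offspring μ = 0·5/12 + 1·35/204 + 2·7/17 = 203/204 ≤ 1. For μ ≤ 1 with offspring not concentrated at 1, the Galton-Watson process goes extinct almost surely, so q = 1.
(Algebraic check: The pgf is f(s) = 5/12 + 35/204·s + 7/17·s². The extinction probability q is the smallest fixed point of f in [0, 1]. Setting s = f(s):
  7/17·s² + (35/204 − 1)·s + 5/12 = 0
  7/17·s² − (5/12 + 7/17)·s + 5/12 = 0
which factors as (s − 1)·(7/17·s − 5/12) = 0, giving roots s = 1 and s = (5/12)/(7/17) = 85/84. Since 85/84 ≥ 1, the smallest root in [0, 1] is s = 1.)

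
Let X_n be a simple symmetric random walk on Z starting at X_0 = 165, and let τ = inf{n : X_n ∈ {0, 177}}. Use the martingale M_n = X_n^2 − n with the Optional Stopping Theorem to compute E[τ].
E[τ] = 1980

M_n = X_n^2 − n is a martingale (since E[X_{n+1}^2 | F_n] = X_n^2 + 1). By OST (τ has finite mean in a bounded region), E[M_τ] = E[M_0] = X_0^2 − 0 = 165^2 = 27225. Also E[M_τ] = E[X_τ^2] − E[τ]. The walk exits at 0 or 177, with P(hit 177 first) = 165/177, so E[X_τ^2] = 177^2 · 165/177 + 0 = 29205. Thus E[τ] = E[X_τ^2] − E[M_τ] = 29205 − 27225 = 1980 = 165(177 − 165) = 1980.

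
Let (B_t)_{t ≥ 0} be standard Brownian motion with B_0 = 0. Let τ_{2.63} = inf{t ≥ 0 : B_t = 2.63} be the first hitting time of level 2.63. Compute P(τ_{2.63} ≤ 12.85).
P(τ_{2.63} ≤ 12.85) = 2(1 − Φ(2.63/√12.85)) = 2(1 − Φ(0.7337)) ≈ 0.4631

By the reflection principle for standard BM, P(τ_b ≤ t) = 2 · P(B_t ≥ b). Since B_t ~ N(0, t), P(B_t ≥ 2.63) = 1 − Φ(2.63/√t) = 1 − Φ(2.63/√12.85) = 1 − Φ(0.7337) ≈ 0.23157. Doubling: P(τ_{2.63} ≤ 12.85) ≈ 2 · 0.23157 = 0.46314 ≈ 0.4631.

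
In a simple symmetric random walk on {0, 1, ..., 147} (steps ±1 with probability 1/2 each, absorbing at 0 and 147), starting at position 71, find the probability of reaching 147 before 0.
P(hit 147 before 0) = 71/147

Let u_k = P(hit 147 before 0 | start at k). Then u_0 = 0, u_147 = 1, and u_k = u_{k-1}/2 + u_{k+1}/2 for 1 ≤ k ≤ 146. This harmonic recurrence is solved by u_k = k/147, giving u_71 = 71/147.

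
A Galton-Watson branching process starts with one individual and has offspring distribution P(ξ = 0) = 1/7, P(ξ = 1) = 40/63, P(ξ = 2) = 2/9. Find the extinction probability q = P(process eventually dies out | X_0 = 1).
q = 9/14

The pgf is f(s) = 1/7 + 40/63·s + 2/9·s². The extinction probability q is the smallest fixed point of f in [0, 1]. Setting s = f(s):
  2/9·s² + (40/63 − 1)·s + 1/7 = 0
  2/9·s² − (1/7 + 2/9)·s + 1/7 = 0
which factors as (s − 1)·(2/9·s − 1/7) = 0, giving roots s = 1 and s = (1/7)/(2/9) = 9/14.
Mean offspring μ = 40/63 + 2·2/9 = 68/63 > 1 (supercritical), so q < 1. The extinction probability is the smaller root: q = (1/7)/(2/9) = 9/14.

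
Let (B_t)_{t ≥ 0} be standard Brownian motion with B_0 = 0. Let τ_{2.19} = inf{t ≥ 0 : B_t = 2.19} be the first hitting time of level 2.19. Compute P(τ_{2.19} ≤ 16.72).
P(τ_{2.19} ≤ 16.72) = 2(1 − Φ(2.19/√16.72)) = 2(1 − Φ(0.5356)) ≈ 0.5922

By the reflection principle for standard BM, P(τ_b ≤ t) = 2 · P(B_t ≥ b). Since B_t ~ N(0, t), P(B_t ≥ 2.19) = 1 − Φ(2.19/√t) = 1 − Φ(2.19/√16.72) = 1 − Φ(0.5356) ≈ 0.29612. Doubling: P(τ_{2.19} ≤ 16.72) ≈ 2 · 0.29612 = 0.59224 ≈ 0.5922.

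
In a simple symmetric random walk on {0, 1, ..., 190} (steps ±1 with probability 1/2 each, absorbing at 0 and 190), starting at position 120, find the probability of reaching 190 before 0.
P(hit 190 before 0) = 120/190 = 12/19

Let u_k = P(hit 190 before 0 | start at k). Then u_0 = 0, u_190 = 1, and u_k = u_{k-1}/2 + u_{k+1}/2 for 1 ≤ k ≤ 189. This harmonic recurrence is solved by u_k = k/190, giving u_120 = 120/190 = 12/19.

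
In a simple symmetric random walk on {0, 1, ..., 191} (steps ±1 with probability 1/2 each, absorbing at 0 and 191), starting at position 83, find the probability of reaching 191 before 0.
P(hit 191 before 0) = 83/191

Let u_k = P(hit 191 before 0 | start at k). Then u_0 = 0, u_191 = 1, and u_k = u_{k-1}/2 + u_{k+1}/2 for 1 ≤ k ≤ 190. This harmonic recurrence is solved by u_k = k/191, giving u_83 = 83/191.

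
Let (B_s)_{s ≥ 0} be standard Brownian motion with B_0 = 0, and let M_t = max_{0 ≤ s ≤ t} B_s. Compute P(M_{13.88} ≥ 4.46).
P(M_{13.88} ≥ 4.46) = 2·P(B_{13.88} ≥ 4.46) = 2(1 − Φ(4.46/√13.88)) ≈ 0.2313

By the reflection principle for Brownian motion, P(M_t ≥ a) = 2 · P(B_t ≥ a) for a ≥ 0. Since B_t ~ N(0, t), P(B_t ≥ 4.46) = 1 − Φ(4.46/√t) = 1 − Φ(4.46/√13.88) = 1 − Φ(1.1971). So
  P(M_{13.88} ≥ 4.46) = 2(1 − Φ(1.1971)) ≈ 0.2313.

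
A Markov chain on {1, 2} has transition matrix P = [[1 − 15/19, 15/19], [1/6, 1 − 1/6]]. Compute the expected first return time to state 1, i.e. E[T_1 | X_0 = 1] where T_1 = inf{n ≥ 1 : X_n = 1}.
E[T_1 | X_0 = 1] = 1/π_1 = 109/19

For an irreducible recurrent Markov chain with stationary distribution π, E[T_i | X_0 = i] = 1/π_i (Kac's formula). Here π_1 = (1/6)/(15/19 + 1/6) = (1/6)/(109/114) = 19/109, so E[T_1 | X_0 = 1] = 1/π_1 = (15/19 + 1/6)/(1/6) = (109/114)/(1/6) = 109/19.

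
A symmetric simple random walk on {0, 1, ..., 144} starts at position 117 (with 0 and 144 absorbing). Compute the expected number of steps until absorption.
E[τ | X_0 = 117] = 3159

Let v_k = E[τ | X_0 = k]. Boundary: v_0 = v_144 = 0. Recurrence: v_k = 1 + (v_{k-1} + v_{k+1})/2 for 1 ≤ k ≤ 143. The particular solution to v_k − (v_{k-1} + v_{k+1})/2 = 1 is v_k = −k^2. Adding homogeneous solution A + B k and matching boundaries gives v_k = k (144 − k). Substituting k = 117: v_117 = 117 · 27 = 3159.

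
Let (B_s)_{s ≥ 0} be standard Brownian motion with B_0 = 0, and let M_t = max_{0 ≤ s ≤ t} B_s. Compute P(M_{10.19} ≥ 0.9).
P(M_{10.19} ≥ 0.9) = 2·P(B_{10.19} ≥ 0.9) = 2(1 − Φ(0.9/√10.19)) ≈ 0.7780

By the reflection principle for Brownian motion, P(M_t ≥ a) = 2 · P(B_t ≥ a) for a ≥ 0. Since B_t ~ N(0, t), P(B_t ≥ 0.9) = 1 − Φ(0.9/√t) = 1 − Φ(0.9/√10.19) = 1 − Φ(0.2819). So
  P(M_{10.19} ≥ 0.9) = 2(1 − Φ(0.2819)) ≈ 0.7780.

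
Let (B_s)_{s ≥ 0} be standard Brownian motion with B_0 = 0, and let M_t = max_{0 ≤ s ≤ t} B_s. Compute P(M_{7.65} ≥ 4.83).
P(M_{7.65} ≥ 4.83) = 2·P(B_{7.65} ≥ 4.83) = 2(1 − Φ(4.83/√7.65)) ≈ 0.0808

By the reflection principle for Brownian motion, P(M_t ≥ a) = 2 · P(B_t ≥ a) for a ≥ 0. Since B_t ~ N(0, t), P(B_t ≥ 4.83) = 1 − Φ(4.83/√t) = 1 − Φ(4.83/√7.65) = 1 − Φ(1.7463). So
  P(M_{7.65} ≥ 4.83) = 2(1 − Φ(1.7463)) ≈ 0.0808.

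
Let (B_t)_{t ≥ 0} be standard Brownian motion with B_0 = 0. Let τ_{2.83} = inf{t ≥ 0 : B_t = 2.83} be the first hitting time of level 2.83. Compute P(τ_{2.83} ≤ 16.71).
P(τ_{2.83} ≤ 16.71) = 2(1 − Φ(2.83/√16.71)) = 2(1 − Φ(0.6923)) ≈ 0.4887

By the reflection principle for standard BM, P(τ_b ≤ t) = 2 · P(B_t ≥ b). Since B_t ~ N(0, t), P(B_t ≥ 2.83) = 1 − Φ(2.83/√t) = 1 − Φ(2.83/√16.71) = 1 − Φ(0.6923) ≈ 0.24437. Doubling: P(τ_{2.83} ≤ 16.71) ≈ 2 · 0.24437 = 0.48874 ≈ 0.4887.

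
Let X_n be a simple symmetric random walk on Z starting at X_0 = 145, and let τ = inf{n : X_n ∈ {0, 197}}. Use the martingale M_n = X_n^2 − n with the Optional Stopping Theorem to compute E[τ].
E[τ] = 7540

M_n = X_n^2 − n is a martingale (since E[X_{n+1}^2 | F_n] = X_n^2 + 1). By OST (τ has finite mean in a bounded region), E[M_τ] = E[M_0] = X_0^2 − 0 = 145^2 = 21025. Also E[M_τ] = E[X_τ^2] − E[τ]. The walk exits at 0 or 197, with P(hit 197 first) = 145/197, so E[X_τ^2] = 197^2 · 145/197 + 0 = 28565. Thus E[τ] = E[X_τ^2] − E[M_τ] = 28565 − 21025 = 7540 = 145(197 − 145) = 7540.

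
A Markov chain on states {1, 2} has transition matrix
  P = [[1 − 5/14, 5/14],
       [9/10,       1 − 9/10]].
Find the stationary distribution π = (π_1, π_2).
π_1 = 63/88, π_2 = 25/88

Solve πP = π with π_1 + π_2 = 1. From πP = π: π_1 · (1 − 5/14) + π_2 · 9/10 = π_1 ⇒ π_2 · 9/10 = π_1 · 5/14 ⇒ π_2/π_1 = (5/14)/(9/10) = 25/63. Together with π_1 + π_2 = 1:
  π_1 = (9/10)/(5/14 + 9/10) = (9/10)/(44/35) = 63/88,
  π_2 = (5/14)/(5/14 + 9/10) = (5/14)/(44/35) = 25/88.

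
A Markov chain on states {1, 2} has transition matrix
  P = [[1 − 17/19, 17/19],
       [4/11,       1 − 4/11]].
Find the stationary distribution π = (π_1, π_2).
π_1 = 76/263, π_2 = 187/263

Solve πP = π with π_1 + π_2 = 1. From πP = π: π_1 · (1 − 17/19) + π_2 · 4/11 = π_1 ⇒ π_2 · 4/11 = π_1 · 17/19 ⇒ π_2/π_1 = (17/19)/(4/11) = 187/76. Together with π_1 + π_2 = 1:
  π_1 = (4/11)/(17/19 + 4/11) = (4/11)/(263/209) = 76/263,
  π_2 = (17/19)/(17/19 + 4/11) = (17/19)/(263/209) = 187/263.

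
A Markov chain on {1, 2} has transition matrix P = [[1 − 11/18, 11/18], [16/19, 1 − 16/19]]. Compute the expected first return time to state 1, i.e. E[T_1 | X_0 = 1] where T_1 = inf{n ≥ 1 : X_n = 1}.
E[T_1 | X_0 = 1] = 1/π_1 = 497/288

For an irreducible recurrent Markov chain with stationary distribution π, E[T_i | X_0 = i] = 1/π_i (Kac's formula). Here π_1 = (16/19)/(11/18 + 16/19) = (16/19)/(497/342) = 288/497, so E[T_1 | X_0 = 1] = 1/π_1 = (11/18 + 16/19)/(16/19) = (497/342)/(16/19) = 497/288.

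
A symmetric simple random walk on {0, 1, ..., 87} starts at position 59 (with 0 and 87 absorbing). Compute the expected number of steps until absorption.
E[τ | X_0 = 59] = 1652

Let v_k = E[τ | X_0 = k]. Boundary: v_0 = v_87 = 0. Recurrence: v_k = 1 + (v_{k-1} + v_{k+1})/2 for 1 ≤ k ≤ 86. The particular solution to v_k − (v_{k-1} + v_{k+1})/2 = 1 is v_k = −k^2. Adding homogeneous solution A + B k and matching boundaries gives v_k = k (87 − k). Substituting k = 59: v_59 = 59 · 28 = 1652.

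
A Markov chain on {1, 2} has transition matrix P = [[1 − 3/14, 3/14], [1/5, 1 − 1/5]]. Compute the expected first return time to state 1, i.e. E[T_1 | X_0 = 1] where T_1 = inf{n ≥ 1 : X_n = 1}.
E[T_1 | X_0 = 1] = 1/π_1 = 29/14

For an irreducible recurrent Markov chain with stationary distribution π, E[T_i | X_0 = i] = 1/π_i (Kac's formula). Here π_1 = (1/5)/(3/14 + 1/5) = (1/5)/(29/70) = 14/29, so E[T_1 | X_0 = 1] = 1/π_1 = (3/14 + 1/5)/(1/5) = (29/70)/(1/5) = 29/14.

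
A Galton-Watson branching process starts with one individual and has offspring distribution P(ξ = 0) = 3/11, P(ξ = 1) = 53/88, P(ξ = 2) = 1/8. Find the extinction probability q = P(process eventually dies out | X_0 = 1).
q = 1

Mean offspring μ = 0·3/11 + 1·53/88 + 2·1/8 = 75/88 ≤ 1. For μ ≤ 1 with offspring not concentrated at 1, the Galton-Watson process goes extinct almost surely, so q = 1.
(Algebraic check: The pgf is f(s) = 3/11 + 53/88·s + 1/8·s². The extinction probability q is the smallest fixed point of f in [0, 1]. Setting s = f(s):
  1/8·s² + (53/88 − 1)·s + 3/11 = 0
  1/8·s² − (3/11 + 1/8)·s + 3/11 = 0
which factors as (s − 1)·(1/8·s − 3/11) = 0, giving roots s = 1 and s = (3/11)/(1/8) = 24/11. Since 24/11 ≥ 1, the smallest root in [0, 1] is s = 1.)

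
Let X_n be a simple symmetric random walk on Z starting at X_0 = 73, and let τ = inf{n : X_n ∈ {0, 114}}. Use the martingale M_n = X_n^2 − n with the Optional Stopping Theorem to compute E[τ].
E[τ] = 2993

M_n = X_n^2 − n is a martingale (since E[X_{n+1}^2 | F_n] = X_n^2 + 1). By OST (τ has finite mean in a bounded region), E[M_τ] = E[M_0] = X_0^2 − 0 = 73^2 = 5329. Also E[M_τ] = E[X_τ^2] − E[τ]. The walk exits at 0 or 114, with P(hit 114 first) = 73/114, so E[X_τ^2] = 114^2 · 73/114 + 0 = 8322. Thus E[τ] = E[X_τ^2] − E[M_τ] = 8322 − 5329 = 2993 = 73(114 − 73) = 2993.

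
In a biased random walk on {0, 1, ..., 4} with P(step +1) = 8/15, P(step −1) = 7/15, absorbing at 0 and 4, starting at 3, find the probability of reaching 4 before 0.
P(hit 4 before 0) = (1 − (7/8)^3) / (1 − (7/8)^4) = 1352/1695

Let u_k denote P(reach 4 before 0 | start at k). Boundary: u_0 = 0, u_4 = 1. Recurrence: u_k = 8/15·u_{k+1} + 7/15·u_{k-1} for 1 ≤ k ≤ 3. Try u_k = A + B·r^k with r = q/p = (7/15)/(8/15) = 7/8. Substitution satisfies the recurrence; boundary conditions give:
  u_k = (1 − r^k) / (1 − r^N) = (1 − (7/8)^3) / (1 − (7/8)^4) = 1352/1695.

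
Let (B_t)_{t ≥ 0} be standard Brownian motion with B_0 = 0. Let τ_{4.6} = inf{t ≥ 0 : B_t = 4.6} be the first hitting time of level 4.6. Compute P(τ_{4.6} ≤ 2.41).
P(τ_{4.6} ≤ 2.41) = 2(1 − Φ(4.6/√2.41)) = 2(1 − Φ(2.9631)) ≈ 0.0030

By the reflection principle for standard BM, P(τ_b ≤ t) = 2 · P(B_t ≥ b). Since B_t ~ N(0, t), P(B_t ≥ 4.6) = 1 − Φ(4.6/√t) = 1 − Φ(4.6/√2.41) = 1 − Φ(2.9631) ≈ 0.00152. Doubling: P(τ_{4.6} ≤ 2.41) ≈ 2 · 0.00152 = 0.00304 ≈ 0.0030.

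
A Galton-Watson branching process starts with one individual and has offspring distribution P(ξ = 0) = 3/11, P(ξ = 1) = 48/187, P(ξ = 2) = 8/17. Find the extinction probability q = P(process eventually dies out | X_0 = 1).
q = 51/88

The pgf is f(s) = 3/11 + 48/187·s + 8/17·s². The extinction probability q is the smallest fixed point of f in [0, 1]. Setting s = f(s):
  8/17·s² + (48/187 − 1)·s + 3/11 = 0
  8/17·s² − (3/11 + 8/17)·s + 3/11 = 0
which factors as (s − 1)·(8/17·s − 3/11) = 0, giving roots s = 1 and s = (3/11)/(8/17) = 51/88.
Mean offspring μ = 48/187 + 2·8/17 = 224/187 > 1 (supercritical), so q < 1. The extinction probability is the smaller root: q = (3/11)/(8/17) = 51/88.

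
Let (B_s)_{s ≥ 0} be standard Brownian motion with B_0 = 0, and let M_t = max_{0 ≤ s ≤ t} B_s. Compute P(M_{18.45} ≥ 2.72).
P(M_{18.45} ≥ 2.72) = 2·P(B_{18.45} ≥ 2.72) = 2(1 − Φ(2.72/√18.45)) ≈ 0.5266

By the reflection principle for Brownian motion, P(M_t ≥ a) = 2 · P(B_t ≥ a) for a ≥ 0. Since B_t ~ N(0, t), P(B_t ≥ 2.72) = 1 − Φ(2.72/√t) = 1 − Φ(2.72/√18.45) = 1 − Φ(0.6332). So
  P(M_{18.45} ≥ 2.72) = 2(1 − Φ(0.6332)) ≈ 0.5266.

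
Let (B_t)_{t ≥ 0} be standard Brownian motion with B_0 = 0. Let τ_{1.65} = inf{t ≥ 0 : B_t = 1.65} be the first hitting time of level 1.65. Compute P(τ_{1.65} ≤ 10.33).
P(τ_{1.65} ≤ 10.33) = 2(1 − Φ(1.65/√10.33)) = 2(1 − Φ(0.5134)) ≈ 0.6077

By the reflection principle for standard BM, P(τ_b ≤ t) = 2 · P(B_t ≥ b). Since B_t ~ N(0, t), P(B_t ≥ 1.65) = 1 − Φ(1.65/√t) = 1 − Φ(1.65/√10.33) = 1 − Φ(0.5134) ≈ 0.30384. Doubling: P(τ_{1.65} ≤ 10.33) ≈ 2 · 0.30384 = 0.60768 ≈ 0.6077.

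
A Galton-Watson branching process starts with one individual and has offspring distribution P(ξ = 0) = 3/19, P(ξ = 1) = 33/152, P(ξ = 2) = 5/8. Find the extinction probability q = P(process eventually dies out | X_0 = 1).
q = 24/95

The pgf is f(s) = 3/19 + 33/152·s + 5/8·s². The extinction probability q is the smallest fixed point of f in [0, 1]. Setting s = f(s):
  5/8·s² + (33/152 − 1)·s + 3/19 = 0
  5/8·s² − (3/19 + 5/8)·s + 3/19 = 0
which factors as (s − 1)·(5/8·s − 3/19) = 0, giving roots s = 1 and s = (3/19)/(5/8) = 24/95.
Mean offspring μ = 33/152 + 2·5/8 = 223/152 > 1 (supercritical), so q < 1. The extinction probability is the smaller root: q = (3/19)/(5/8) = 24/95.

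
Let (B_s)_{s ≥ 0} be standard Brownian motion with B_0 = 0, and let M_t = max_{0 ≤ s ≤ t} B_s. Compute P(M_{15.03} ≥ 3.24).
P(M_{15.03} ≥ 3.24) = 2·P(B_{15.03} ≥ 3.24) = 2(1 − Φ(3.24/√15.03)) ≈ 0.4033

By the reflection principle for Brownian motion, P(M_t ≥ a) = 2 · P(B_t ≥ a) for a ≥ 0. Since B_t ~ N(0, t), P(B_t ≥ 3.24) = 1 − Φ(3.24/√t) = 1 − Φ(3.24/√15.03) = 1 − Φ(0.8357). So
  P(M_{15.03} ≥ 3.24) = 2(1 − Φ(0.8357)) ≈ 0.4033.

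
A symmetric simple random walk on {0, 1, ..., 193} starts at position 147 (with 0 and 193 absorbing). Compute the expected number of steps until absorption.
E[τ | X_0 = 147] = 6762

Let v_k = E[τ | X_0 = k]. Boundary: v_0 = v_193 = 0. Recurrence: v_k = 1 + (v_{k-1} + v_{k+1})/2 for 1 ≤ k ≤ 192. The particular solution to v_k − (v_{k-1} + v_{k+1})/2 = 1 is v_k = −k^2. Adding homogeneous solution A + B k and matching boundaries gives v_k = k (193 − k). Substituting k = 147: v_147 = 147 · 46 = 6762.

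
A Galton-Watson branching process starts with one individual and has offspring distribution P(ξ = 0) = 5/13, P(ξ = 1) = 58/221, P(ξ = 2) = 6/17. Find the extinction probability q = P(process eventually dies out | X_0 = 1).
q = 1

Mean offspring μ = 0·5/13 + 1·58/221 + 2·6/17 = 214/221 ≤ 1. For μ ≤ 1 with offspring not concentrated at 1, the Galton-Watson process goes extinct almost surely, so q = 1.
(Algebraic check: The pgf is f(s) = 5/13 + 58/221·s + 6/17·s². The extinction probability q is the smallest fixed point of f in [0, 1]. Setting s = f(s):
  6/17·s² + (58/221 − 1)·s + 5/13 = 0
  6/17·s² − (5/13 + 6/17)·s + 5/13 = 0
which factors as (s − 1)·(6/17·s − 5/13) = 0, giving roots s = 1 and s = (5/13)/(6/17) = 85/78. Since 85/78 ≥ 1, the smallest root in [0, 1] is s = 1.)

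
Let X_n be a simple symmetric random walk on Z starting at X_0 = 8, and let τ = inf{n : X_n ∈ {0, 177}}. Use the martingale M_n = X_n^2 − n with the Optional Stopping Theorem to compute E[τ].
E[τ] = 1352

M_n = X_n^2 − n is a martingale (since E[X_{n+1}^2 | F_n] = X_n^2 + 1). By OST (τ has finite mean in a bounded region), E[M_τ] = E[M_0] = X_0^2 − 0 = 8^2 = 64. Also E[M_τ] = E[X_τ^2] − E[τ]. The walk exits at 0 or 177, with P(hit 177 first) = 8/177, so E[X_τ^2] = 177^2 · 8/177 + 0 = 1416. Thus E[τ] = E[X_τ^2] − E[M_τ] = 1416 − 64 = 1352 = 8(177 − 8) = 1352.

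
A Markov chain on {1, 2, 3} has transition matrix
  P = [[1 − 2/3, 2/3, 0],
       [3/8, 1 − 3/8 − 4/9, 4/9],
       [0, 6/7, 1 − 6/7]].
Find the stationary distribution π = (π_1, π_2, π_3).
π = (243/899, 432/899, 224/899)

This is a birth-death chain on three states, which satisfies detailed balance: π_1 · P_{12} = π_2 · P_{21} and π_2 · P_{23} = π_3 · P_{32}.
From π_1 · 2/3 = π_2 · 3/8: π_2/π_1 = (2/3)/(3/8) = 16/9.
From π_2 · 4/9 = π_3 · 6/7: π_3/π_2 = (4/9)/(6/7) = 14/27.
Take π_1 proportional to 1; then unnormalized π = (1, 16/9, 224/243). Normalize by dividing by the sum 899/243:
  π = (243/899, 432/899, 224/899).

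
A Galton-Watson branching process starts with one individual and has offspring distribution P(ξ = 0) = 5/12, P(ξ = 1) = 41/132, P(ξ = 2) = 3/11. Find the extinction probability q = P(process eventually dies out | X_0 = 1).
q = 1

Mean offspring μ = 0·5/12 + 1·41/132 + 2·3/11 = 113/132 ≤ 1. For μ ≤ 1 with offspring not concentrated at 1, the Galton-Watson process goes extinct almost surely, so q = 1.
(Algebraic check: The pgf is f(s) = 5/12 + 41/132·s + 3/11·s². The extinction probability q is the smallest fixed point of f in [0, 1]. Setting s = f(s):
  3/11·s² + (41/132 − 1)·s + 5/12 = 0
  3/11·s² − (5/12 + 3/11)·s + 5/12 = 0
which factors as (s − 1)·(3/11·s − 5/12) = 0, giving roots s = 1 and s = (5/12)/(3/11) = 55/36. Since 55/36 ≥ 1, the smallest root in [0, 1] is s = 1.)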